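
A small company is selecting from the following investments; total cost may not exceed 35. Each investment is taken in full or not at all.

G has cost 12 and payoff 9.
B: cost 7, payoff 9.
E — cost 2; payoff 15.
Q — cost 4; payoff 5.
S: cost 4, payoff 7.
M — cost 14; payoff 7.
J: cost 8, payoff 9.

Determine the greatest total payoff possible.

Allowing fractional choices, the relaxed optimum would be about 52.5, but investments are indivisible.
G + B + E + Q + J: cost 12 + 7 + 2 + 4 + 8 = 33 ≤ 35, payoff 9 + 9 + 15 + 5 + 9 = 47.
G + B + E + S + J: cost 12 + 7 + 2 + 4 + 8 = 33 ≤ 35, payoff 9 + 9 + 15 + 7 + 9 = 49.
B + E + S + M + J: cost 7 + 2 + 4 + 14 + 8 = 35 ≤ 35, payoff 9 + 15 + 7 + 7 + 9 = 47.
Best is G, B, E, S, and J with total payoff 49.

49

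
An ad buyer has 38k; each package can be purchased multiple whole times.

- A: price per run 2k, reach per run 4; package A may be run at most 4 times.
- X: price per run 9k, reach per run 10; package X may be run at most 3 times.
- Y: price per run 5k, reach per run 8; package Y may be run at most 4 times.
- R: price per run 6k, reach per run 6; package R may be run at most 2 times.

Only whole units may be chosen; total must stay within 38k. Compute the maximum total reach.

3×A, 4×Y, and 2×R: price 38 ≤ 38, reach 3·4 + 4·8 + 2·6 = 56.
4×A, 1×X, and 4×Y: price 37 ≤ 38, reach 4·4 + 1·10 + 4·8 = 58.
Best is 58.

58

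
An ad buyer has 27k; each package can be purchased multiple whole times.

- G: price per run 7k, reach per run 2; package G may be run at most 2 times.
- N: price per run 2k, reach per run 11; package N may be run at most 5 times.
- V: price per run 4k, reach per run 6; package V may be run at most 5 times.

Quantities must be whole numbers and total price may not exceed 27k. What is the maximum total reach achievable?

79

N has the best ratio (11/2); taking only N gives at most 5×11 = 55 (stopped by the supply cap of 5).
Mixing does better — 5×N and 4×V: price 26 ≤ 27, reach 5·11 + 4·6 = 79.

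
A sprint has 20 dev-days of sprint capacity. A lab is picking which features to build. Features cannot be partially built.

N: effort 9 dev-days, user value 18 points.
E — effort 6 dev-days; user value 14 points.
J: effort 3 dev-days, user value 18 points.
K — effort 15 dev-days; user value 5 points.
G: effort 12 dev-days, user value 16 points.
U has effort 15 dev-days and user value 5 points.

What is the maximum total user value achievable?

Take N, E, and J: effort 9 + 6 + 3 = 18 ≤ 20, user value 18 + 14 + 18 = 50.
No other feasible combination does better.

50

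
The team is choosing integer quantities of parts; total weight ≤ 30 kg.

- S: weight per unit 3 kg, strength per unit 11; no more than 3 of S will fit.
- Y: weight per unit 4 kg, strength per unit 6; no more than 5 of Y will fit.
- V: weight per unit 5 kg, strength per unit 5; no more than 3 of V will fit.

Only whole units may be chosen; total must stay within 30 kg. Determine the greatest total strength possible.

63

Take 3×S and 5×Y: weight 29 ≤ 30, strength 3·11 + 5·6 = 63.
S has the best ratio (11/3) and is taken to its limit of 3; remaining capacity is filled optimally with the others.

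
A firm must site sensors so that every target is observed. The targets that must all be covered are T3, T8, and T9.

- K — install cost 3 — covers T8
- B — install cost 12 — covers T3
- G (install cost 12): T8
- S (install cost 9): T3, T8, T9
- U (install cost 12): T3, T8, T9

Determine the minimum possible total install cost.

9

This is a weighted set-cover instance.
The greedy cost-per-new-target heuristic would pick K and S for 12, but a cheaper cover exists.
S alone covers T3, T8, T9 — every target.
Total install cost: 9.
No cover costs less than 9.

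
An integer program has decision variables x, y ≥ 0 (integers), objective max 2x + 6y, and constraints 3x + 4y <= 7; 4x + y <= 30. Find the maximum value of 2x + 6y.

8

(x,y)=(1,1): 3·1+4·1=7≤7, 4·1+1·1=5≤30, objective 8.
(x,y)=(0,1): 3·0+4·1=4≤7, 4·0+1·1=1≤30, objective 6.
(x,y)=(2,0): 3·2+4·0=6≤7, 4·2+1·0=8≤30, objective 4.
The best lattice point is (1,1), giving 8.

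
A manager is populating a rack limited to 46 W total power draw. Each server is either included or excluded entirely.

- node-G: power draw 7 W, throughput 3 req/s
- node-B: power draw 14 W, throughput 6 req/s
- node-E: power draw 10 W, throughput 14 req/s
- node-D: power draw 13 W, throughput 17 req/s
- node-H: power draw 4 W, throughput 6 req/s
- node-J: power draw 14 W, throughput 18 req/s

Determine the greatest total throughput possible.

55

Allowing fractional choices, the relaxed optimum would be about 57.1, but servers are indivisible.
node-E + node-D + node-H + node-J: power draw 10 + 13 + 4 + 14 = 41 ≤ 46, throughput 14 + 17 + 6 + 18 = 55.
node-G + node-E + node-D + node-J: power draw 7 + 10 + 13 + 14 = 44 ≤ 46, throughput 3 + 14 + 17 + 18 = 52.
Best is node-E, node-D, node-H, and node-J with total throughput 55.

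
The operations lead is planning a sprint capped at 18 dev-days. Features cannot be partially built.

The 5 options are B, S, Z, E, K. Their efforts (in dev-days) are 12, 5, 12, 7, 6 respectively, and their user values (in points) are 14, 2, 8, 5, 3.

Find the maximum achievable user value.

B + S: effort 12 + 5 = 17 ≤ 18, user value 14 + 2 = 16.
B + K: effort 12 + 6 = 18 ≤ 18, user value 14 + 3 = 17.
B: effort 12 ≤ 18, user value 14.
Best is B and K with total user value 17.

17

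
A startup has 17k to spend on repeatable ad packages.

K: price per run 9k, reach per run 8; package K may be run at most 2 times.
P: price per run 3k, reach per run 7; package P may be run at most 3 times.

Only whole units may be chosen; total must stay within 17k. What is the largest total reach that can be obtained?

22

P has the best ratio (7/3); taking only P gives at most 3×7 = 21 (stopped by the supply cap of 3).
Mixing does better — 1×K and 2×P: price 15 ≤ 17, reach 1·8 + 2·7 = 22.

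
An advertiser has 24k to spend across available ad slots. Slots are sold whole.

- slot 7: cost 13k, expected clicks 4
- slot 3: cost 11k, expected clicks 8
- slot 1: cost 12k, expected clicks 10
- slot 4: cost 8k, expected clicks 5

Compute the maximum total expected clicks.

18

Allowing fractional choices, the relaxed optimum would be about 18.6, but ad slots are indivisible.
slot 1 + slot 4: cost 12 + 8 = 20 ≤ 24, expected clicks 10 + 5 = 15.
slot 3 + slot 4: cost 11 + 8 = 19 ≤ 24, expected clicks 8 + 5 = 13.
slot 3 + slot 1: cost 11 + 12 = 23 ≤ 24, expected clicks 8 + 10 = 18.
Best is slot 3 and slot 1 with total expected clicks 18.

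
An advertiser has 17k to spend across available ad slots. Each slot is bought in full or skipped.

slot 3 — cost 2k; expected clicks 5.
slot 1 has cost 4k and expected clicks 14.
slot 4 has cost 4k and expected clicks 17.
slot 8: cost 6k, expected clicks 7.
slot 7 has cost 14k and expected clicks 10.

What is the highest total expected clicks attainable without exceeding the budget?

Allowing fractional choices, the relaxed optimum would be about 43.7, but ad slots are indivisible.
slot 3 + slot 1 + slot 4: cost 2 + 4 + 4 = 10 ≤ 17, expected clicks 5 + 14 + 17 = 36.
slot 1 + slot 4 + slot 8: cost 4 + 4 + 6 = 14 ≤ 17, expected clicks 14 + 17 + 7 = 38.
slot 3 + slot 1 + slot 4 + slot 8: cost 2 + 4 + 4 + 6 = 16 ≤ 17, expected clicks 5 + 14 + 17 + 7 = 43.
Best is slot 3, slot 1, slot 4, and slot 8 with total expected clicks 43.

43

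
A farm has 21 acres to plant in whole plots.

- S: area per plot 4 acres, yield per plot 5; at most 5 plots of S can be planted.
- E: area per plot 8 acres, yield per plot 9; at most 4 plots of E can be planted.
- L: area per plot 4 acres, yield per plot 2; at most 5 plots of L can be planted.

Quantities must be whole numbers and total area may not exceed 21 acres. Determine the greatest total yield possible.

25

This is a bounded integer knapsack.
Take 5×S: area 20 ≤ 21, yield 5·5 = 25.
S has the best ratio (5/4) and is taken to its limit of 5; remaining capacity is filled optimally with the others.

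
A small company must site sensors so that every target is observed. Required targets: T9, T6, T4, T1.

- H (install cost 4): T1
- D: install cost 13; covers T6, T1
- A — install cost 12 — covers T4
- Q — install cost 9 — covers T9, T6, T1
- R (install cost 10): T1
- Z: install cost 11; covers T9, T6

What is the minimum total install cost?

21

This is an integer covering problem.
Choose A and Q: together they cover T9, T6, T4, T1 — every target.
Total install cost: 12 + 9 = 21.
No cover costs less than 21.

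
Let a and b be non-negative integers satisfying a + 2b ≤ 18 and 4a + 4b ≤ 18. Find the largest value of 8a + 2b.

The continuous relaxation peaks at (4.5, 0) with value 36.00; rounding to a feasible lattice point costs some objective.
(a,b)=(4,0): 1·4+2·0=4≤18, 4·4+4·0=16≤18, objective 32.
(a,b)=(3,1): 1·3+2·1=5≤18, 4·3+4·1=16≤18, objective 26.
(a,b)=(3,0): 1·3+2·0=3≤18, 4·3+4·0=12≤18, objective 24.
The best lattice point is (4,0), giving 32.

32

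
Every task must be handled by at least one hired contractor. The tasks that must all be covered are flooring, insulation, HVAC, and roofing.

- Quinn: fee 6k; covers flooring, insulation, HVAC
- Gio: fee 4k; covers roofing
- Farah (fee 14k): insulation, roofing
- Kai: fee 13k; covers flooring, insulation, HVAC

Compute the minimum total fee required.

10

This is a weighted set-cover instance.
Choose Quinn and Gio: together they cover flooring, insulation, HVAC, roofing — every task.
Total fee: 6 + 4 = 10.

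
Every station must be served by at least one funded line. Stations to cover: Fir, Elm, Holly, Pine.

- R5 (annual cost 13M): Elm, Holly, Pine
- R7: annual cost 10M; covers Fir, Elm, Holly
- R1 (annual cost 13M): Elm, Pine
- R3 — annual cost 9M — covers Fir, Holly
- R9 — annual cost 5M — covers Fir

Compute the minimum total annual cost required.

The greedy cost-per-new-station heuristic would pick R7 and R5 for 23, but a cheaper cover exists.
Choose R5 and R9: together they cover Fir, Elm, Holly, Pine — every station.
Total annual cost: 13 + 5 = 18.
No cover costs less than 18.

18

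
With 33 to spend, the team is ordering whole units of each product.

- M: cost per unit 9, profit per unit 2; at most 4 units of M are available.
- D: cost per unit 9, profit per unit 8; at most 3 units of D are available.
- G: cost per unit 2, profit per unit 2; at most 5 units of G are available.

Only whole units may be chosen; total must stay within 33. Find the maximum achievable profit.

30

G has the best ratio (2/2); taking only G gives at most 5×2 = 10 (stopped by the supply cap of 5).
Mixing does better — 3×D and 3×G: cost 33 ≤ 33, profit 3·8 + 3·2 = 30.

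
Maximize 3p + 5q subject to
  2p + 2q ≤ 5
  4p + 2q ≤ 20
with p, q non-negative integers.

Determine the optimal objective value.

10

(p,q)=(0,2) is feasible, giving 10.
(p,q)=(1,1) is feasible, giving 8.
(p,q)=(0,1) is feasible, giving 5.
No feasible integer point exceeds 10.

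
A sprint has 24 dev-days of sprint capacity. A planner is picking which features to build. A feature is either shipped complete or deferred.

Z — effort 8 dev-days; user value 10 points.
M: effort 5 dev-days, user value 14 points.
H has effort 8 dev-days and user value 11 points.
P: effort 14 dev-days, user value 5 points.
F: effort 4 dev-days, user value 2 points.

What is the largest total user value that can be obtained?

35

Take Z, M, and H: effort 8 + 5 + 8 = 21 ≤ 24, user value 10 + 14 + 11 = 35.
No other feasible combination does better.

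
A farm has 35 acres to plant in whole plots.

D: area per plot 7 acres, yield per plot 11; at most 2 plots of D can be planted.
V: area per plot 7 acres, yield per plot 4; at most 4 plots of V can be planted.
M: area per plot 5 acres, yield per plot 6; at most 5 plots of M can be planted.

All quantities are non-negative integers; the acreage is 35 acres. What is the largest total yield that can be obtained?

46

2×D and 4×M: area 34 ≤ 35, yield 2·11 + 4·6 = 46.
1×D and 5×M: area 32 ≤ 35, yield 1·11 + 5·6 = 41.
Best is 46.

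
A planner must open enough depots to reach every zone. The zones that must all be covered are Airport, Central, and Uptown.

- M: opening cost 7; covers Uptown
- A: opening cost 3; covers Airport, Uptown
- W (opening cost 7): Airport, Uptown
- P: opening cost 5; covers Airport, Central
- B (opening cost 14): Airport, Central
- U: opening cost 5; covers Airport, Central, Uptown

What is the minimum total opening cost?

5

This is an integer covering problem.
U alone covers Airport, Central, Uptown — every zone.
Total opening cost: 5.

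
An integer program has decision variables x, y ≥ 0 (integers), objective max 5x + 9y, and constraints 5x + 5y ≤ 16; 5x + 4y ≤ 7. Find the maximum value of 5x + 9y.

9

The continuous relaxation peaks at (0, 1.75) with value 15.75; rounding to a feasible lattice point costs some objective.
(x,y)=(0,1): 5·0+5·1=5≤16, 5·0+4·1=4≤7, objective 9.
(x,y)=(1,0): 5·1+5·0=5≤16, 5·1+4·0=5≤7, objective 5.
(x,y)=(0,0): 5·0+5·0=0≤16, 5·0+4·0=0≤7, objective 0.
The best lattice point is (0,1), giving 9.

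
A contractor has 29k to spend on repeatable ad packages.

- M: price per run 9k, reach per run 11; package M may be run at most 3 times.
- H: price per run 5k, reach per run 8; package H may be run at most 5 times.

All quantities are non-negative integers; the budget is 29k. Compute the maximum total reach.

43

Take 1×M and 4×H: price 29 ≤ 29, reach 1·11 + 4·8 = 43.
No other integer combination yields more.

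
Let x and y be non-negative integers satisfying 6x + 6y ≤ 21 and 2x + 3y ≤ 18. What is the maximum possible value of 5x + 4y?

15

(x,y)=(3,0): 6·3+6·0=18≤21, 2·3+3·0=6≤18, objective 15.
(x,y)=(2,1): 6·2+6·1=18≤21, 2·2+3·1=7≤18, objective 14.
(x,y)=(2,0): 6·2+6·0=12≤21, 2·2+3·0=4≤18, objective 10.
No feasible integer point exceeds 15.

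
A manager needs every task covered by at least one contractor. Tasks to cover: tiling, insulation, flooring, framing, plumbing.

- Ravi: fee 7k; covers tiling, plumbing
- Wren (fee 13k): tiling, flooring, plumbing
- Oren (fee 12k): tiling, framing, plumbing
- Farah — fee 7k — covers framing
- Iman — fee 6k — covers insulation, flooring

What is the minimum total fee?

18

Choose Oren and Iman: together they cover tiling, insulation, flooring, framing, plumbing — every task.
Total fee: 12 + 6 = 18.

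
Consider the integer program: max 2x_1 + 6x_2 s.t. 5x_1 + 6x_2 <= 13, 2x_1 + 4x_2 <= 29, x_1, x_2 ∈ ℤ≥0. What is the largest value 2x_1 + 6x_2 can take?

The continuous relaxation peaks at (0, 2.17) with value 13.00; rounding to a feasible lattice point costs some objective.
(x_1,x_2)=(0,2) is feasible, giving 12.
(x_1,x_2)=(1,1) is feasible, giving 8.
(x_1,x_2)=(0,1) is feasible, giving 6.
Maximum is 12 at (x_1,x_2)=(0,2).

12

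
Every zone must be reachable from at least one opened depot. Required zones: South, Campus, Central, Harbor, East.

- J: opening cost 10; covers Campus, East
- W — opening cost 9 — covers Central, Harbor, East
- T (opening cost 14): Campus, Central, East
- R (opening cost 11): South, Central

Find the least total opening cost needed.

30

This is an integer covering problem.
Choose J, W, and R: together they cover South, Campus, Central, Harbor, East — every zone.
Total opening cost: 10 + 9 + 11 = 30.
No cover costs less than 30.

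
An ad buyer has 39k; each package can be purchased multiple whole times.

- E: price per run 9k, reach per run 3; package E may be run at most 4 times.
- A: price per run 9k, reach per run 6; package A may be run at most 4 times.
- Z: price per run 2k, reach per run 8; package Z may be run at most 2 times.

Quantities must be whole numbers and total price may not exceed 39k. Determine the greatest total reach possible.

34

3×A and 2×Z: price 31 ≤ 39, reach 3·6 + 2·8 = 34.
4×A and 1×Z: price 38 ≤ 39, reach 4·6 + 1·8 = 32.
Best is 34.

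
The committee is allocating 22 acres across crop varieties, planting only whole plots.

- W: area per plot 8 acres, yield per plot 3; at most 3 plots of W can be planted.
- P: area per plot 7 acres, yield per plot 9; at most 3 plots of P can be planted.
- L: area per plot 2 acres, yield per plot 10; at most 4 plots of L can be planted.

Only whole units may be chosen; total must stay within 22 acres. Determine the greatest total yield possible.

58

1×P and 4×L: area 15 ≤ 22, yield 1·9 + 4·10 = 49.
2×P and 4×L: area 22 ≤ 22, yield 2·9 + 4·10 = 58.
Best is 58.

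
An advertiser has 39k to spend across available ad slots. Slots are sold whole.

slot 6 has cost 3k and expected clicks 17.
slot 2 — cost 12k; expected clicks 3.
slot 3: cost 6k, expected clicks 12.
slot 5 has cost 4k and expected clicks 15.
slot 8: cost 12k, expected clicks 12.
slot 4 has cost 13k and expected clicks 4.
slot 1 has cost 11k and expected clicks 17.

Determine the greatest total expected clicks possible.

This is an integer program with binary decision variables.
Allowing fractional choices, the relaxed optimum would be about 73.9, but ad slots are indivisible.
slot 6 + slot 3 + slot 5 + slot 8 + slot 1: cost 3 + 6 + 4 + 12 + 11 = 36 ≤ 39, expected clicks 17 + 12 + 15 + 12 + 17 = 73.
slot 6 + slot 2 + slot 3 + slot 5 + slot 1: cost 3 + 12 + 6 + 4 + 11 = 36 ≤ 39, expected clicks 17 + 3 + 12 + 15 + 17 = 64.
slot 6 + slot 3 + slot 5 + slot 4 + slot 1: cost 3 + 6 + 4 + 13 + 11 = 37 ≤ 39, expected clicks 17 + 12 + 15 + 4 + 17 = 65.
Best is slot 6, slot 3, slot 5, slot 8, and slot 1 with total expected clicks 73.

73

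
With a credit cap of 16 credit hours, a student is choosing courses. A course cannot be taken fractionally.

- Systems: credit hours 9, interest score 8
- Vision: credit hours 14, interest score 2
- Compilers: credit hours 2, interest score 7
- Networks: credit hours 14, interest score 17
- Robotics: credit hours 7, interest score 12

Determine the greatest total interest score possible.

Compilers + Robotics: credit hours 2 + 7 = 9 ≤ 16, interest score 7 + 12 = 19.
Systems + Robotics: credit hours 9 + 7 = 16 ≤ 16, interest score 8 + 12 = 20.
Compilers + Networks: credit hours 2 + 14 = 16 ≤ 16, interest score 7 + 17 = 24.
Best is Compilers and Networks with total interest score 24.

24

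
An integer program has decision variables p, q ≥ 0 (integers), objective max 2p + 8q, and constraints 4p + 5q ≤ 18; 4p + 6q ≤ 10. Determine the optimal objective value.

Relaxing integrality, the LP optimum is 13.33 at (p,q) = (0, 1.67), which is not an integer point.
(p,q)=(1,1): 4·1+5·1=9≤18, 4·1+6·1=10≤10, objective 10.
(p,q)=(0,1): 4·0+5·1=5≤18, 4·0+6·1=6≤10, objective 8.
(p,q)=(2,0): 4·2+5·0=8≤18, 4·2+6·0=8≤10, objective 4.
(p,q)=(1,0): 4·1+5·0=4≤18, 4·1+6·0=4≤10, objective 2.
Maximum is 10 at (p,q)=(1,1).

10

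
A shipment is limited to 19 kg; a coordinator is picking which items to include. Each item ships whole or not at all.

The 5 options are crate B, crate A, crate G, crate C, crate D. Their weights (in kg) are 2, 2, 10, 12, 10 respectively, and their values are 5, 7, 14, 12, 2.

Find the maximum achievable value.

This is a 0-1 knapsack instance.
crate B + crate A + crate G: weight 2 + 2 + 10 = 14 ≤ 19, value 5 + 7 + 14 = 26.
crate B + crate A + crate C: weight 2 + 2 + 12 = 16 ≤ 19, value 5 + 7 + 12 = 24.
Best is crate B, crate A, and crate G with total value 26.

26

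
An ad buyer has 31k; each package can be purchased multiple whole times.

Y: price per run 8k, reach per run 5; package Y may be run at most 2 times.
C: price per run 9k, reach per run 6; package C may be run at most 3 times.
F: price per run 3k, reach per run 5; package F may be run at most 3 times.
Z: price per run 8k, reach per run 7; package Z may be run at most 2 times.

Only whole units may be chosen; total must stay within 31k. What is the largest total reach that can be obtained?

This is a bounded integer knapsack.
Take 1×C, 2×F, and 2×Z: price 31 ≤ 31, reach 1·6 + 2·5 + 2·7 = 30.
No other integer combination yields more.

30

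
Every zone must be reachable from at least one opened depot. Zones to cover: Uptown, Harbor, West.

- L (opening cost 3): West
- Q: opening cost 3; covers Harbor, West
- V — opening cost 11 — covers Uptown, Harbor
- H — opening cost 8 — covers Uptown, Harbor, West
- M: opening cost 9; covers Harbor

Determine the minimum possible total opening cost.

The greedy cost-per-new-zone heuristic would pick Q and H for 11, but a cheaper cover exists.
H alone covers Uptown, Harbor, West — every zone.
Total opening cost: 8.
No cover costs less than 8.

8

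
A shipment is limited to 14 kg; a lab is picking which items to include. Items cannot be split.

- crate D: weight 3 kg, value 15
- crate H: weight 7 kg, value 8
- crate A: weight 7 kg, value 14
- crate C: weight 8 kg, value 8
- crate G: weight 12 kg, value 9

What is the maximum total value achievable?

crate D + crate C: weight 3 + 8 = 11 ≤ 14, value 15 + 8 = 23.
crate D + crate A: weight 3 + 7 = 10 ≤ 14, value 15 + 14 = 29.
crate D + crate H: weight 3 + 7 = 10 ≤ 14, value 15 + 8 = 23.
Best is crate D and crate A with total value 29.

29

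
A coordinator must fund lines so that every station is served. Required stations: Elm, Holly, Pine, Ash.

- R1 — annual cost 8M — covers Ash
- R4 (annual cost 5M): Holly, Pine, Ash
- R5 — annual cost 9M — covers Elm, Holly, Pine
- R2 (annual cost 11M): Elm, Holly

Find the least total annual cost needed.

Choose R4 and R5: together they cover Elm, Holly, Pine, Ash — every station.
Total annual cost: 5 + 9 = 14.
No cover costs less than 14.

14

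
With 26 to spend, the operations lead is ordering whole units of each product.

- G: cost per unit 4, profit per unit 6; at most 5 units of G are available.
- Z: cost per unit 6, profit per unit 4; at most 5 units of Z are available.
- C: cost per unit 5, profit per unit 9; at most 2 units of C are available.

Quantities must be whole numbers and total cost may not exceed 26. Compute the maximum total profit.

Take 4×G and 2×C: cost 26 ≤ 26, profit 4·6 + 2·9 = 42.
C has the best ratio (9/5) and is taken to its limit of 2; remaining capacity is filled optimally with the others.

42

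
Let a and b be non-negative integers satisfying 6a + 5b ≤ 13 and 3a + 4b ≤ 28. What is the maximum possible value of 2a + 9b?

18

The continuous relaxation peaks at (0, 2.6) with value 23.40; rounding to a feasible lattice point costs some objective.
(a,b)=(0,2): 6·0+5·2=10≤13, 3·0+4·2=8≤28, objective 18.
(a,b)=(1,1): 6·1+5·1=11≤13, 3·1+4·1=7≤28, objective 11.
(a,b)=(0,1): 6·0+5·1=5≤13, 3·0+4·1=4≤28, objective 9.
Maximum is 18 at (a,b)=(0,2).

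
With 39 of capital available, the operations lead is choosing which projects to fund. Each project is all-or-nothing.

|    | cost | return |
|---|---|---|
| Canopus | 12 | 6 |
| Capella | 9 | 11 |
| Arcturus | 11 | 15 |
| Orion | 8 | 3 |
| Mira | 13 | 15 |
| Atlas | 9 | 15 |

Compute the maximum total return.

Allowing fractional choices, the relaxed optimum would be about 52.5, but projects are indivisible.
Capella + Arcturus + Orion + Atlas: cost 9 + 11 + 8 + 9 = 37 ≤ 39, return 11 + 15 + 3 + 15 = 44.
Capella + Orion + Mira + Atlas: cost 9 + 8 + 13 + 9 = 39 ≤ 39, return 11 + 3 + 15 + 15 = 44.
Arcturus + Mira + Atlas: cost 11 + 13 + 9 = 33 ≤ 39, return 15 + 15 + 15 = 45.
Best is Arcturus, Mira, and Atlas with total return 45.

45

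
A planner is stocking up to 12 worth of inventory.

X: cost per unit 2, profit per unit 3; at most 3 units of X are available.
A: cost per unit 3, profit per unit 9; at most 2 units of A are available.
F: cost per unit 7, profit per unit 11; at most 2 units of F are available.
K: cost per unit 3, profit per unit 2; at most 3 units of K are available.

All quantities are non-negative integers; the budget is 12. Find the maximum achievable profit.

27

This is a bounded integer knapsack.
A has the best ratio (9/3); taking only A gives at most 2×9 = 18 (stopped by the supply cap of 2).
Mixing does better — 3×X and 2×A: cost 12 ≤ 12, profit 3·3 + 2·9 = 27.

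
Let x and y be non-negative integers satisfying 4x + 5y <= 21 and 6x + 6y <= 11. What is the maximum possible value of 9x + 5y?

The continuous relaxation peaks at (1.83, 0) with value 16.50; rounding to a feasible lattice point costs some objective.
(x,y)=(1,0) is feasible, giving 9.
(x,y)=(0,1) is feasible, giving 5.
Maximum is 9 at (x,y)=(1,0).

9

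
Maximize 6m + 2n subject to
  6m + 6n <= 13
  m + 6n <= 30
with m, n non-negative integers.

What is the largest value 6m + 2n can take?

12

Relaxing integrality, the LP optimum is 13.00 at (m,n) = (2.17, 0), which is not an integer point.
(m,n)=(2,0) is feasible, giving 12.
(m,n)=(1,1) is feasible, giving 8.
(m,n)=(1,0) is feasible, giving 6.
Maximum is 12 at (m,n)=(2,0).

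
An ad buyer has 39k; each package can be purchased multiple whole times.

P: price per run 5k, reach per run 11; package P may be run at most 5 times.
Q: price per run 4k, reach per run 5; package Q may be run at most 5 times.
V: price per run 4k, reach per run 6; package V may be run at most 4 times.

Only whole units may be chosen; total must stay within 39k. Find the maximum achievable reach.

73

P has the best ratio (11/5); taking only P gives at most 5×11 = 55 (stopped by the supply cap of 5).
Mixing does better — 5×P and 3×V: price 37 ≤ 39, reach 5·11 + 3·6 = 73.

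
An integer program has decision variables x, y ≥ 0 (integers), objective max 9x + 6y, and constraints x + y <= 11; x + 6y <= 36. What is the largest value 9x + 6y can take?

(x,y)=(11,0): 1·11+1·0=11≤11, 1·11+6·0=11≤36, objective 99.
(x,y)=(10,1): 1·10+1·1=11≤11, 1·10+6·1=16≤36, objective 96.
(x,y)=(10,0): 1·10+1·0=10≤11, 1·10+6·0=10≤36, objective 90.
No feasible integer point exceeds 99.

99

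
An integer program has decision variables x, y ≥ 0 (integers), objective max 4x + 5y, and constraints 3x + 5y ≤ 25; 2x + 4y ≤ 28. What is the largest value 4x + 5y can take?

32

The continuous relaxation peaks at (8.33, 0) with value 33.33; rounding to a feasible lattice point costs some objective.
(x,y)=(8,0): 3·8+5·0=24≤25, 2·8+4·0=16≤28, objective 32.
(x,y)=(7,0): 3·7+5·0=21≤25, 2·7+4·0=14≤28, objective 28.
No feasible integer point exceeds 32.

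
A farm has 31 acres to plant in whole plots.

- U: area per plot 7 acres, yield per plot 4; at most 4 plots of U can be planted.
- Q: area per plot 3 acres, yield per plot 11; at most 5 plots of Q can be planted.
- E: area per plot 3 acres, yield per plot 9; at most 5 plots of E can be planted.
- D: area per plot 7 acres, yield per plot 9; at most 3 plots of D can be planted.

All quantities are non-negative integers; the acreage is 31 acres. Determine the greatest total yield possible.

5×Q, 3×E, and 1×D: area 31 ≤ 31, yield 5·11 + 3·9 + 1·9 = 91.
5×Q and 5×E: area 30 ≤ 31, yield 5·11 + 5·9 = 100.
Best is 100.

100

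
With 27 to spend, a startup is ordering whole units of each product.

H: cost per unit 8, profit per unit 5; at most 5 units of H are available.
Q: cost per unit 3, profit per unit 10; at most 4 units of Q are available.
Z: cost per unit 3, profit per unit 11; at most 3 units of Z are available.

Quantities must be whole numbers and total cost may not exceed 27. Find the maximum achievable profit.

73

This is a bounded integer knapsack.
1×H, 3×Q, and 3×Z: cost 26 ≤ 27, profit 1·5 + 3·10 + 3·11 = 68.
4×Q and 3×Z: cost 21 ≤ 27, profit 4·10 + 3·11 = 73.
Best is 73.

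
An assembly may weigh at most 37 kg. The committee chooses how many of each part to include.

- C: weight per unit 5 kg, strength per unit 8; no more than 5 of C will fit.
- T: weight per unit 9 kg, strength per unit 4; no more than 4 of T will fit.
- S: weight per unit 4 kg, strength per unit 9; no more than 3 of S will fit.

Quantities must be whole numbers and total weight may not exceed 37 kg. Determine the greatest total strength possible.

67

This is a bounded integer knapsack.
Take 5×C and 3×S: weight 37 ≤ 37, strength 5·8 + 3·9 = 67.
S has the best ratio (9/4) and is taken to its limit of 3; remaining capacity is filled optimally with the others.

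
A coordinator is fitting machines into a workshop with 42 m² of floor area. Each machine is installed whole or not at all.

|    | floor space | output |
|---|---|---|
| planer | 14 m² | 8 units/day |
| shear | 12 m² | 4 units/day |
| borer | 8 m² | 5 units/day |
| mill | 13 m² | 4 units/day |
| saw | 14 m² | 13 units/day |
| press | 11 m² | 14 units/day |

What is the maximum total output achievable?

35

planer + saw + press: floor space 14 + 14 + 11 = 39 ≤ 42, output 8 + 13 + 14 = 35.
shear + saw + press: floor space 12 + 14 + 11 = 37 ≤ 42, output 4 + 13 + 14 = 31.
borer + saw + press: floor space 8 + 14 + 11 = 33 ≤ 42, output 5 + 13 + 14 = 32.
Best is planer, saw, and press with total output 35.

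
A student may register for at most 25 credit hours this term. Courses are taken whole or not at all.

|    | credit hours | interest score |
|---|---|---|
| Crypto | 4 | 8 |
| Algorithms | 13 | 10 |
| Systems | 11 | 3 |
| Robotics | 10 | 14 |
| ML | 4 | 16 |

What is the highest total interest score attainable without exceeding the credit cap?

38

Allowing fractional choices, the relaxed optimum would be about 43.4, but courses are indivisible.
Crypto + Robotics + ML: credit hours 4 + 10 + 4 = 18 ≤ 25, interest score 8 + 14 + 16 = 38.
Crypto + Algorithms + ML: credit hours 4 + 13 + 4 = 21 ≤ 25, interest score 8 + 10 + 16 = 34.
Systems + Robotics + ML: credit hours 11 + 10 + 4 = 25 ≤ 25, interest score 3 + 14 + 16 = 33.
Best is Crypto, Robotics, and ML with total interest score 38.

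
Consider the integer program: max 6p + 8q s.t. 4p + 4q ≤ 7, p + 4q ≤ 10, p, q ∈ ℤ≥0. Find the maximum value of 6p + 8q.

8

The continuous relaxation peaks at (0, 1.75) with value 14.00; rounding to a feasible lattice point costs some objective.
(p,q)=(0,1): 4·0+4·1=4≤7, 1·0+4·1=4≤10, objective 8.
(p,q)=(1,0): 4·1+4·0=4≤7, 1·1+4·0=1≤10, objective 6.
The best lattice point is (0,1), giving 8.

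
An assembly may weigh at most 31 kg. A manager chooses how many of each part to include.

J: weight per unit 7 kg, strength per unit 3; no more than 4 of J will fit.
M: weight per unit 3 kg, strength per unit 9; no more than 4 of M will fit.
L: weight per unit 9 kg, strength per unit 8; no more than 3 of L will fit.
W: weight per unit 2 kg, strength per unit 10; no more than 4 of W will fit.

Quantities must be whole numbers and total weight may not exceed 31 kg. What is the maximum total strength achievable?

4×M, 1×L, and 4×W: weight 29 ≤ 31, strength 4·9 + 1·8 + 4·10 = 84.
1×J, 4×M, and 4×W: weight 27 ≤ 31, strength 1·3 + 4·9 + 4·10 = 79.
Best is 84.

84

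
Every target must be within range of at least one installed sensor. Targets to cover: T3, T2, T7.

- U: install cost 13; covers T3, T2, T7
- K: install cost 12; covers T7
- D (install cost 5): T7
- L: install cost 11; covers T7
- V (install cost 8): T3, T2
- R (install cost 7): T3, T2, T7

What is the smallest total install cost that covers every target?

7

R alone covers T3, T2, T7 — every target.
Total install cost: 7.
No cover costs less than 7.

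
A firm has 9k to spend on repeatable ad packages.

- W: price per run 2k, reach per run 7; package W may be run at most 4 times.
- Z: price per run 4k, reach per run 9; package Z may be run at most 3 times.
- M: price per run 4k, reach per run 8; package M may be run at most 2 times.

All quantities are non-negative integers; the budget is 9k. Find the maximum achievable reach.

28

Take 4×W: price 8 ≤ 9, reach 4·7 = 28.
W has the best ratio (7/2) and is taken to its limit of 4; remaining capacity is filled optimally with the others.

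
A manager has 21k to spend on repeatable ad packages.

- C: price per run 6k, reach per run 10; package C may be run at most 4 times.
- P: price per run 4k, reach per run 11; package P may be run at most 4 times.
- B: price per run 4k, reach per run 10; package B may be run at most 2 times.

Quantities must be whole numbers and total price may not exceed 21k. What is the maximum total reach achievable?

54

3×P and 2×B: price 20 ≤ 21, reach 3·11 + 2·10 = 53.
4×P and 1×B: price 20 ≤ 21, reach 4·11 + 1·10 = 54.
Best is 54.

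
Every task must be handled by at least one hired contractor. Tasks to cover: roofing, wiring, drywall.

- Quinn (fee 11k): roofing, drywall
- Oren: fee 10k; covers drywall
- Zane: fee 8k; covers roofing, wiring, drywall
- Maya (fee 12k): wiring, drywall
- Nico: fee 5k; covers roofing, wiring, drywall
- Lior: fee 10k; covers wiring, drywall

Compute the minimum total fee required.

Nico alone covers roofing, wiring, drywall — every task.
Total fee: 5.

5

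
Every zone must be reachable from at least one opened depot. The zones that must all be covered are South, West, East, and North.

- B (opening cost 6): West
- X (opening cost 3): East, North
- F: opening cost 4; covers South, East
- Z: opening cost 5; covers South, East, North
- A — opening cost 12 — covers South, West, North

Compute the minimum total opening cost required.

11

This is an integer covering problem.
The greedy cost-per-new-zone heuristic would pick X, F, and B for 13, but a cheaper cover exists.
Choose B and Z: together they cover South, West, East, North — every zone.
Total opening cost: 6 + 5 = 11.
No cover costs less than 11.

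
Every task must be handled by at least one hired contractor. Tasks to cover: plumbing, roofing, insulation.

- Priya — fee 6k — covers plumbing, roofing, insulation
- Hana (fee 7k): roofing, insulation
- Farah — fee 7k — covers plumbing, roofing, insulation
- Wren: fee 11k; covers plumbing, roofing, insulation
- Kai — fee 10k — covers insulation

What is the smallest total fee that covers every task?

This is an integer covering problem.
Priya alone covers plumbing, roofing, insulation — every task.
Total fee: 6.
No cover costs less than 6.

6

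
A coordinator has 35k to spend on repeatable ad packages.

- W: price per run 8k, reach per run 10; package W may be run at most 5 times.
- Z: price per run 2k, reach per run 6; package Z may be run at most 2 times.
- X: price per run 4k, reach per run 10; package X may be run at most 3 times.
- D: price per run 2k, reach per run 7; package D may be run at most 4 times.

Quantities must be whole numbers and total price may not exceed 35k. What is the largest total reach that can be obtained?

80

1×W, 2×Z, 3×X, and 4×D: price 32 ≤ 35, reach 1·10 + 2·6 + 3·10 + 4·7 = 80.
1×W, 1×Z, 3×X, and 4×D: price 30 ≤ 35, reach 1·10 + 1·6 + 3·10 + 4·7 = 74.
Best is 80.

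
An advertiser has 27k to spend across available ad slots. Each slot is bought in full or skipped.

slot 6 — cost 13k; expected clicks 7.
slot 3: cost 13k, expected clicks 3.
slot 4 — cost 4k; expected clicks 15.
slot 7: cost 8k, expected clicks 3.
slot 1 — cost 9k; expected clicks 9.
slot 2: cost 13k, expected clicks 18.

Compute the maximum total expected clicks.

42

Allowing fractional choices, the relaxed optimum would be about 42.5, but ad slots are indivisible.
slot 4 + slot 2: cost 4 + 13 = 17 ≤ 27, expected clicks 15 + 18 = 33.
slot 4 + slot 7 + slot 2: cost 4 + 8 + 13 = 25 ≤ 27, expected clicks 15 + 3 + 18 = 36.
slot 4 + slot 1 + slot 2: cost 4 + 9 + 13 = 26 ≤ 27, expected clicks 15 + 9 + 18 = 42.
Best is slot 4, slot 1, and slot 2 with total expected clicks 42.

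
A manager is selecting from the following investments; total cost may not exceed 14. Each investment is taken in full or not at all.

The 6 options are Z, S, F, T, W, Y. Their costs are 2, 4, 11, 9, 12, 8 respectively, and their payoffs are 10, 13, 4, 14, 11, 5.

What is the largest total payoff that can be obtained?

28

Take Z, S, and Y: cost 2 + 4 + 8 = 14 ≤ 14, payoff 10 + 13 + 5 = 28.
No other feasible combination does better.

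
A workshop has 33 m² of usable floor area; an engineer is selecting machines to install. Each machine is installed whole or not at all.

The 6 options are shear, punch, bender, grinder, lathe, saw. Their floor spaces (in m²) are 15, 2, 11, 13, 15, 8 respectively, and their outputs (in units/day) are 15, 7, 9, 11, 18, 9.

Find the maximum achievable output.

Take shear, punch, and lathe: floor space 15 + 2 + 15 = 32 ≤ 33, output 15 + 7 + 18 = 40.
No other feasible combination does better.

40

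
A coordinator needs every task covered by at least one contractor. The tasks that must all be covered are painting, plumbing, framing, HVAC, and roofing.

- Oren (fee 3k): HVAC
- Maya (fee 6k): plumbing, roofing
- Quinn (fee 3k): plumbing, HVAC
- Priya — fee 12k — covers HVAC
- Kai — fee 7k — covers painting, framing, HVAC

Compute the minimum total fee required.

The greedy cost-per-new-task heuristic would pick Quinn, Kai, and Maya for 16, but a cheaper cover exists.
Choose Maya and Kai: together they cover painting, plumbing, framing, HVAC, roofing — every task.
Total fee: 6 + 7 = 13.
No cover costs less than 13.

13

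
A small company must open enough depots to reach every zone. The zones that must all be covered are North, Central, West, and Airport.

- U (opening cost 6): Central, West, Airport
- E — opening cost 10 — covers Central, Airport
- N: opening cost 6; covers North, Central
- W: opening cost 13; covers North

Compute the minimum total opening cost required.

Choose U and N: together they cover North, Central, West, Airport — every zone.
Total opening cost: 6 + 6 = 12.

12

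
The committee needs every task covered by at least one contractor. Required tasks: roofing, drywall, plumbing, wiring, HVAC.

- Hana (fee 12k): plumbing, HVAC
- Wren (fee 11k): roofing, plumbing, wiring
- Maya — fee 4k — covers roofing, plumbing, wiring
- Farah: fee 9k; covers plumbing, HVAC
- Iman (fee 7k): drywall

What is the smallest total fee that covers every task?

This is an integer covering problem.
Choose Maya, Farah, and Iman: together they cover roofing, drywall, plumbing, wiring, HVAC — every task.
Total fee: 4 + 9 + 7 = 20.
No cover costs less than 20.

20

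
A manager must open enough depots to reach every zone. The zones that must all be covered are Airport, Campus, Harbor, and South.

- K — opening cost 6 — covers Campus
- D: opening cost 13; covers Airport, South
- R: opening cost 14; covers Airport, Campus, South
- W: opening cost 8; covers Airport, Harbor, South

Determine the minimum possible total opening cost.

Choose K and W: together they cover Airport, Campus, Harbor, South — every zone.
Total opening cost: 6 + 8 = 14.

14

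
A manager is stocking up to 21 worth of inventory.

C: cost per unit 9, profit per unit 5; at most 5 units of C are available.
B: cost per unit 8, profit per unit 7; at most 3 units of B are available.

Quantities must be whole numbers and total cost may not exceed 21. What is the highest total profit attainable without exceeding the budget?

14

This is a bounded integer knapsack.
2×B: cost 16 ≤ 21, profit 2·7 = 14.
1×C and 1×B: cost 17 ≤ 21, profit 1·5 + 1·7 = 12.
Best is 14.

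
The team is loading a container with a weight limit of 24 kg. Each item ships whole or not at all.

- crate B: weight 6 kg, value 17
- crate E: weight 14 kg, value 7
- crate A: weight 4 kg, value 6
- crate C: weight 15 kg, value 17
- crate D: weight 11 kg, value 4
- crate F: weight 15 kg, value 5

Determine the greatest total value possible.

Allowing fractional choices, the relaxed optimum would be about 38.9, but items are indivisible.
crate B + crate C: weight 6 + 15 = 21 ≤ 24, value 17 + 17 = 34.
crate B + crate E + crate A: weight 6 + 14 + 4 = 24 ≤ 24, value 17 + 7 + 6 = 30.
Best is crate B and crate C with total value 34.

34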